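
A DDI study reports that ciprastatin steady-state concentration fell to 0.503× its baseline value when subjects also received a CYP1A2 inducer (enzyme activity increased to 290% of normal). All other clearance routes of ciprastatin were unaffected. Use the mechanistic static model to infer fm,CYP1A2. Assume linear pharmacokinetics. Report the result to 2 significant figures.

0.52

CL'/CL = 1 / 0.503 = 1.988
2.9·fm + (1 − fm) = 1.988
fm = (1.988 − 1) / (2.9 − 1) = 0.52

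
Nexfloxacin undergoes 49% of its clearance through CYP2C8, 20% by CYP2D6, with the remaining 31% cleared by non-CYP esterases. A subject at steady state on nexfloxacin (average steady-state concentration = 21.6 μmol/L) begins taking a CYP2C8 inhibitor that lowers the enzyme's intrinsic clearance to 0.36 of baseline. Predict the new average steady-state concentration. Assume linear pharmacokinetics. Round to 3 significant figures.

31.5 μmol/L

The CYP2C8 pathway (49% of clearance) is reduced to 0.36× activity: 0.49 × 0.36 = 0.1764.
CYP2D6 (20%) and the residual 31% are unaffected.
Relative clearance = 0.1764 + 0.2 + 0.31 = 0.6864.
Average steady-state concentration ∝ 1/CL, so new value = 21.6 / 0.6864 = 31.5 μmol/L.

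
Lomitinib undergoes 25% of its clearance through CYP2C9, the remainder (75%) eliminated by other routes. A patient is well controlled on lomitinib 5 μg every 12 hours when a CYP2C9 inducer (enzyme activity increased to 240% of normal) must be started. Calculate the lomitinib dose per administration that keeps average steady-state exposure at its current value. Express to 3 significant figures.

CYP2C9: 0.25 × 2.4 = 0.6
Other: 0.75 (unchanged)
New clearance relative to baseline: 0.6 + 0.75 = 1.35.
Exposure is unchanged when dose changes in proportion to clearance. New dose = 5 μg × 1.35 = 6.75 μg.

6.75 μg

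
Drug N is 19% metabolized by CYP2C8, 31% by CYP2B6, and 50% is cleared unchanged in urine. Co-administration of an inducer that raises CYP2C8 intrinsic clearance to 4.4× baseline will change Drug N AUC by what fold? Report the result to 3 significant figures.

0.608

CYP2C8: 0.19 × 4.4 = 0.836
CYP2B6: 0.31 (unchanged)
Other: 0.5 (unchanged)
New clearance relative to baseline: 0.836 + 0.31 + 0.5 = 1.646.
Since AUC ∝ 1/CL, the ratio is 1 / 1.646 = 0.608.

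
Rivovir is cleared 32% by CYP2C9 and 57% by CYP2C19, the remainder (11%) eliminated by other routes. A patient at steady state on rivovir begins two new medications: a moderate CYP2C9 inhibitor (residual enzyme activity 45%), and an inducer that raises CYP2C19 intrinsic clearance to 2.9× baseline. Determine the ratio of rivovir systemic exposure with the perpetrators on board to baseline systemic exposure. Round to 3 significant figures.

The CYP2C9 pathway (32% of clearance) is reduced to 0.45× activity: 0.32 × 0.45 = 0.144.
The CYP2C19 pathway (57% of clearance) increases to 2.9× activity: 0.57 × 2.9 = 1.653.
Non-CYP routes (11%) are unchanged.
CL_new/CL_old = 0.144 + 1.653 + 0.11 = 1.907.
Systemic exposure ∝ 1/CL: fold-change = 1 / 1.907 = 0.524.

0.524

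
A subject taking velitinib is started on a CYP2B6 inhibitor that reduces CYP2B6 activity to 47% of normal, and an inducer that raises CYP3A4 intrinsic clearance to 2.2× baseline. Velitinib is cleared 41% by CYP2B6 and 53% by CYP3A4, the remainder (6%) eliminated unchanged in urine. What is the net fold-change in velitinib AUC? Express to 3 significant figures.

0.705

The CYP2B6 pathway (41% of clearance) is reduced to 0.47× activity: 0.41 × 0.47 = 0.1927.
The CYP3A4 pathway (53% of clearance) rises to 2.2× activity: 0.53 × 2.2 = 1.166.
Non-CYP routes (6%) are unchanged.
New clearance relative to baseline: 0.1927 + 1.166 + 0.06 = 1.4187.
AUC ∝ 1/CL: fold-change = 1 / 1.4187 = 0.705.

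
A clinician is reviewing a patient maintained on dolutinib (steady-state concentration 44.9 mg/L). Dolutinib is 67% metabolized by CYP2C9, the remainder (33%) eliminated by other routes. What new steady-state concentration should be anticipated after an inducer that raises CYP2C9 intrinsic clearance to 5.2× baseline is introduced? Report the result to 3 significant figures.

The CYP2C9 pathway (67% of clearance) increases to 5.2× activity: 0.67 × 5.2 = 3.484.
Non-CYP routes (33%) are unchanged.
CL_new/CL_old = 3.484 + 0.33 = 3.814.
New steady-state concentration = baseline ÷ relative clearance = 44.9 / 3.814 = 11.8 mg/L.

11.8 mg/L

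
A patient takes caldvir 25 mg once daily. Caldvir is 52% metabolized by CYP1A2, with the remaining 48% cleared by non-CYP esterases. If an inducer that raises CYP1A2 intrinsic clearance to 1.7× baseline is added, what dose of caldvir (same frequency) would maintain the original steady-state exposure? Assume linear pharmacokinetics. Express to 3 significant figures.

34.1 mg

CYP1A2: 0.52 × 1.7 = 0.884
Other: 0.48 (unchanged)
New clearance relative to baseline: 0.884 + 0.48 = 1.364.
Css,avg = (dose rate)/CL, so holding Css fixed requires dose ∝ CL: 25 × 1.364 = 34.1 mg.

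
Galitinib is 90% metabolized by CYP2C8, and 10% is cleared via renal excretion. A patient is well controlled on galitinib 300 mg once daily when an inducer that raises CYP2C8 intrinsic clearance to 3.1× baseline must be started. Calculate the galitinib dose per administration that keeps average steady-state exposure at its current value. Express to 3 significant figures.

CYP2C8: 0.9 × 3.1 = 2.79
Other: 0.1 (unchanged)
Relative clearance = 2.79 + 0.1 = 2.89.
Exposure is unchanged when dose changes in proportion to clearance. New dose = 300 mg × 2.89 = 867 mg.

867 mg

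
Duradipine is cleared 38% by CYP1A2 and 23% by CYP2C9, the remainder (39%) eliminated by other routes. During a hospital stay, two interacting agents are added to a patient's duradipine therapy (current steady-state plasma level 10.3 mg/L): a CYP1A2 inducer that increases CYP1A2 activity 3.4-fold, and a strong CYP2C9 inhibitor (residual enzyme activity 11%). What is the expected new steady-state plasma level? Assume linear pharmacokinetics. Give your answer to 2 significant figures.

The CYP1A2 pathway (38% of clearance) is boosted to 3.4× activity: 0.38 × 3.4 = 1.292.
The CYP2C9 pathway (23% of clearance) is reduced to 0.11× activity: 0.23 × 0.11 = 0.0253.
Non-CYP routes (39%) are unchanged.
Relative clearance = 1.292 + 0.0253 + 0.39 = 1.7073.
Steady-state plasma level ∝ 1/CL: new value = 10.3 / 1.7073 = 6.0 mg/L.

6.0 mg/L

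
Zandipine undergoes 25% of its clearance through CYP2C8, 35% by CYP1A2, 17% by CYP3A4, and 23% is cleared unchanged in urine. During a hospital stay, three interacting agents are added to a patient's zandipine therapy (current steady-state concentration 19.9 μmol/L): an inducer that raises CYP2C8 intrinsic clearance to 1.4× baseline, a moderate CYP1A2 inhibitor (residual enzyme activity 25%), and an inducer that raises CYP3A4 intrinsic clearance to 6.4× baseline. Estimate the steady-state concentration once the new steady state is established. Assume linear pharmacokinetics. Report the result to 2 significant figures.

11 μmol/L

The CYP2C8 pathway (25% of clearance) is boosted to 1.4× activity: 0.25 × 1.4 = 0.35.
The CYP1A2 pathway (35% of clearance) is reduced to 0.25× activity: 0.35 × 0.25 = 0.0875.
The CYP3A4 pathway (17% of clearance) rises to 6.4× activity: 0.17 × 6.4 = 1.088.
Non-CYP routes (23%) are unchanged.
Relative clearance = 0.35 + 0.0875 + 1.088 + 0.23 = 1.7555.
Dividing the baseline by the relative clearance: 19.9 / 1.7555 = 11 μmol/L.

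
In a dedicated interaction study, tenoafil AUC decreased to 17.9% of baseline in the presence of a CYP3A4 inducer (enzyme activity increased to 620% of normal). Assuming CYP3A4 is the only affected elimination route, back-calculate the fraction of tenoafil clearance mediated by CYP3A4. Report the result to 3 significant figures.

0.882

CL'/CL = 1 / 0.179 = 5.587
6.2·fm + (1 − fm) = 5.587
fm = (5.587 − 1) / (6.2 − 1) = 0.882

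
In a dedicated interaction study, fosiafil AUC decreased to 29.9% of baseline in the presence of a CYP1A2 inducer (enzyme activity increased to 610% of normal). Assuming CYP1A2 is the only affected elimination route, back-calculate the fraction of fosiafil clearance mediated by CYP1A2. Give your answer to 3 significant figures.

CL'/CL = 1 / 0.299 = 3.344
6.1·fm + (1 − fm) = 3.344
fm = (3.344 − 1) / (6.1 − 1) = 0.460

0.460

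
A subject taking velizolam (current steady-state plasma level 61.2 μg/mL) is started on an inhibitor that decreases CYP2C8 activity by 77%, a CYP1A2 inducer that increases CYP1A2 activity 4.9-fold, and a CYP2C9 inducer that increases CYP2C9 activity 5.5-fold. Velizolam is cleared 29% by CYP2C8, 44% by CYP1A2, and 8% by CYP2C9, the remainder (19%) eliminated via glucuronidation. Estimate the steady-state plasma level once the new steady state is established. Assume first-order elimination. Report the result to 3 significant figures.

21.5 μg/mL

The CYP2C8 pathway (29% of clearance) falls to 0.23× activity: 0.29 × 0.23 = 0.0667.
The CYP1A2 pathway (44% of clearance) increases to 4.9× activity: 0.44 × 4.9 = 2.156.
The CYP2C9 pathway (8% of clearance) increases to 5.5× activity: 0.08 × 5.5 = 0.44.
Non-CYP routes (19%) are unchanged.
CL_new/CL_old = 0.0667 + 2.156 + 0.44 + 0.19 = 2.8527.
Steady-state plasma level ∝ 1/CL: new value = 61.2 / 2.8527 = 21.5 μg/mL.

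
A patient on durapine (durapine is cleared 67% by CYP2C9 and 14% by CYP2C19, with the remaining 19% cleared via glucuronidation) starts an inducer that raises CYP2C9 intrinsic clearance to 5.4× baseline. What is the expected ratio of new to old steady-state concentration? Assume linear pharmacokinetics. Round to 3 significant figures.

The CYP2C9 pathway (67% of clearance) is boosted to 5.4× activity: 0.67 × 5.4 = 3.618.
CYP2C19 (14%) and the residual 19% are unaffected.
CL_new/CL_old = 3.618 + 0.14 + 0.19 = 3.948.
Steady-state concentration is inversely proportional to clearance, so the fold-change is 1 / 3.948 = 0.253.

0.253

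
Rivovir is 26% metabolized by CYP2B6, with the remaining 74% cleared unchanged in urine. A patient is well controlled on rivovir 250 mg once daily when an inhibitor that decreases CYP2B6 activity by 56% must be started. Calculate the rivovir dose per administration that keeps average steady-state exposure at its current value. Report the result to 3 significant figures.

214 mg

The CYP2B6 pathway (26% of clearance) is reduced to 0.44× activity: 0.26 × 0.44 = 0.1144.
Non-CYP routes (74%) are unchanged.
CL_new/CL_old = 0.1144 + 0.74 = 0.8544.
Exposure is unchanged when dose changes in proportion to clearance. New dose = 250 mg × 0.8544 = 214 mg.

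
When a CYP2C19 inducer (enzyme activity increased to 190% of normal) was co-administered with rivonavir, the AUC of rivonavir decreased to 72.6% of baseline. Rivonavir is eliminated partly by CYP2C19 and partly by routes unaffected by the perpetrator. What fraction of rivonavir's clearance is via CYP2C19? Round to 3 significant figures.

CL'/CL = 1 / 0.726 = 1.377
1.9·fm + (1 − fm) = 1.377
fm = (1.377 − 1) / (1.9 − 1) = 0.419

0.419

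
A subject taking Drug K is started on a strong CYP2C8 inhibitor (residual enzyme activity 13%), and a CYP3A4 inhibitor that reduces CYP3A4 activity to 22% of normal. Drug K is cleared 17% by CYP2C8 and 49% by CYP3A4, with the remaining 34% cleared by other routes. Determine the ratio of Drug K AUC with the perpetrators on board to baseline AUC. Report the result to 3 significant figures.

2.13

The CYP2C8 pathway (17% of clearance) falls to 0.13× activity: 0.17 × 0.13 = 0.0221.
The CYP3A4 pathway (49% of clearance) drops to 0.22× activity: 0.49 × 0.22 = 0.1078.
The remaining 34% of clearance is unaffected.
CL_new/CL_old = 0.0221 + 0.1078 + 0.34 = 0.4699.
Because AUC varies inversely with clearance, the combined effect is 1 / 0.4699 = 2.13.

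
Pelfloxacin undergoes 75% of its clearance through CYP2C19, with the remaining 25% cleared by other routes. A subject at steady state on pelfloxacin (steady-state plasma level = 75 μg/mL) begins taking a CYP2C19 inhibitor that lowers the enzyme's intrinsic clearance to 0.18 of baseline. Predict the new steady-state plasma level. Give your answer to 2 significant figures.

The CYP2C19 pathway (75% of clearance) falls to 0.18× activity: 0.75 × 0.18 = 0.135.
The remaining 25% of clearance is unaffected.
Relative clearance = 0.135 + 0.25 = 0.385.
Steady-state plasma level ∝ 1/CL, so new value = 75 / 0.385 = 1.9 × 10² μg/mL.

1.9 × 10² μg/mL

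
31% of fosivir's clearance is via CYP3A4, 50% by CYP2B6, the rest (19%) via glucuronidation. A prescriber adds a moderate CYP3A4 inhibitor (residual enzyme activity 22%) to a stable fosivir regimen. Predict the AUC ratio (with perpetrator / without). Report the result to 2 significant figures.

1.3

The CYP3A4 pathway (31% of clearance) falls to 0.22× activity: 0.31 × 0.22 = 0.0682.
CYP2B6 (50%) and the residual 19% are unaffected.
New clearance relative to baseline: 0.0682 + 0.5 + 0.19 = 0.7582.
Since AUC ∝ 1/CL, the ratio is 1 / 0.7582 = 1.3.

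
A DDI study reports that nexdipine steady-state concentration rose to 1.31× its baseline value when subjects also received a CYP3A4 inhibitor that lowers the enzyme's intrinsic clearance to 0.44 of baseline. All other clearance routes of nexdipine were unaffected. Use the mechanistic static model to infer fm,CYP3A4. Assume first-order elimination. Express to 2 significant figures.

Write x for the fraction cleared via CYP3A4. The observed steady-state concentration change means clearance fell to 1/1.31 = 0.7634 of baseline.
Setting x·0.44 + (1 − x) = 0.7634 and solving: x = (0.7634 − 1)/(0.44 − 1) = 0.42.

0.42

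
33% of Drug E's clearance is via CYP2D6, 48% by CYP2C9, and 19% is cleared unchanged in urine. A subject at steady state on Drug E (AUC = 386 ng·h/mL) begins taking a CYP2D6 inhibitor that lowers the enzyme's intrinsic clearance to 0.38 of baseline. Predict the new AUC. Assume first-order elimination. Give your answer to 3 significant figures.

485 ng·h/mL

The CYP2D6 pathway (33% of clearance) drops to 0.38× activity: 0.33 × 0.38 = 0.1254.
CYP2C9 (48%) and the residual 19% are unaffected.
Relative clearance = 0.1254 + 0.48 + 0.19 = 0.7954.
With dosing unchanged, AUC scales as 1/CL: 386 / 0.7954 = 485 ng·h/mL.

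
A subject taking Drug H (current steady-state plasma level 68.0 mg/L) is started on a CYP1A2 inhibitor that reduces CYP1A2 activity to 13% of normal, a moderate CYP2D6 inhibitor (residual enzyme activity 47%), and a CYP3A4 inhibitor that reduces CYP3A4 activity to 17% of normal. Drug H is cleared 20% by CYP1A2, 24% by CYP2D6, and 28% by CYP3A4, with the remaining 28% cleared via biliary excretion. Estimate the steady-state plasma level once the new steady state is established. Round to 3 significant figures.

146 mg/L

CYP1A2: 0.2 × 0.13 = 0.026
CYP2D6: 0.24 × 0.47 = 0.1128
CYP3A4: 0.28 × 0.17 = 0.0476
Other: 0.28 (unchanged)
New clearance relative to baseline: 0.026 + 0.1128 + 0.0476 + 0.28 = 0.4664.
Steady-state plasma level ∝ 1/CL: new value = 68.0 / 0.4664 = 146 mg/L.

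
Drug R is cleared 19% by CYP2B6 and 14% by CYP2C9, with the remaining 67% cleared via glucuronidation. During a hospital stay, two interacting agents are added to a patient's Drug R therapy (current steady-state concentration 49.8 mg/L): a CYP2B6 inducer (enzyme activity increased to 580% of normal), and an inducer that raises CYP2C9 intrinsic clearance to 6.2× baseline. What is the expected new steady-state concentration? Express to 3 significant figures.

CYP2B6: 0.19 × 5.8 = 1.102
CYP2C9: 0.14 × 6.2 = 0.868
Other: 0.67 (unchanged)
New clearance relative to baseline: 1.102 + 0.868 + 0.67 = 2.64.
New steady-state concentration = 49.8 / 2.64 = 18.9 mg/L (concentration scales inversely with clearance).

18.9 mg/L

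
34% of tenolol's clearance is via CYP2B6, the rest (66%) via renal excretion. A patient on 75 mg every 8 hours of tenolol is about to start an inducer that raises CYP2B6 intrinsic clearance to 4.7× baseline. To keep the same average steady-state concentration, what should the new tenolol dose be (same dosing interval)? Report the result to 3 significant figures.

The CYP2B6 pathway (34% of clearance) is boosted to 4.7× activity: 0.34 × 4.7 = 1.598.
The remaining 66% of clearance is unaffected.
Relative clearance = 1.598 + 0.66 = 2.258.
To maintain the same steady-state level, dose must scale with clearance: new dose = 75 × 2.258 = 169 mg.

169 mg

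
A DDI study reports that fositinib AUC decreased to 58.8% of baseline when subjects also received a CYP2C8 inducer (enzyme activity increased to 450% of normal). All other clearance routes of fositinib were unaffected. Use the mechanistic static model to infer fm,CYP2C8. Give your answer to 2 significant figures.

CL'/CL = 1 / 0.588 = 1.701
4.5·fm + (1 − fm) = 1.701
fm = (1.701 − 1) / (4.5 − 1) = 0.20

0.20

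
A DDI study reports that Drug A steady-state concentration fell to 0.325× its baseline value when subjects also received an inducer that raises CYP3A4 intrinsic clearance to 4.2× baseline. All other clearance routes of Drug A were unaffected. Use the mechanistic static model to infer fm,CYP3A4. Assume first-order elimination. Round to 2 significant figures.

Call the CYP3A4 fraction fm. After the interaction, CL_new/CL_old = fm × 4.2 + (1 − fm).
Steady-state concentration ratio = 1 / (new CL fraction), so new CL fraction = 1 / 0.325 = 3.077.
fm × 4.2 + 1 − fm = 3.077  ⇒  fm × (4.2 − 1) = 2.077  ⇒  fm = 0.65.

0.65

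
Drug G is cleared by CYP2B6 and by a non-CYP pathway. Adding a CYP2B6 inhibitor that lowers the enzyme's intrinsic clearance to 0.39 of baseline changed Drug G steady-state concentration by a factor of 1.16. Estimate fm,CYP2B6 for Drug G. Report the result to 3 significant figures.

Let x = fm,CYP2B6. Because steady-state concentration ∝ 1/CL, relative clearance fell to 1/1.16 = 0.8621.
Only the CYP2B6 route changed, so 0.8621 = x·0.39 + (1 − x), giving x = 0.226.

0.226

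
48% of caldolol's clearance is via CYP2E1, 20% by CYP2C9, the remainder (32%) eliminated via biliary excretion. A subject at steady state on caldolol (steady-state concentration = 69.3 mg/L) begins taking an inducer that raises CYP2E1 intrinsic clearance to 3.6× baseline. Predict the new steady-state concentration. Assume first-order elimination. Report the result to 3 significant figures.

30.8 mg/L

The CYP2E1 pathway (48% of clearance) increases to 3.6× activity: 0.48 × 3.6 = 1.728.
CYP2C9 (20%) and the residual 32% are unaffected.
CL_new/CL_old = 1.728 + 0.2 + 0.32 = 2.248.
With dosing unchanged, steady-state concentration scales as 1/CL: 69.3 / 2.248 = 30.8 mg/L.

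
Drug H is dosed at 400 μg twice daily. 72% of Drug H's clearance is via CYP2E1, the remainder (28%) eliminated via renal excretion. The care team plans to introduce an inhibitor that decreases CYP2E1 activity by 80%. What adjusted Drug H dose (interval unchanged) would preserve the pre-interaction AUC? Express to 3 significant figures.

The CYP2E1 pathway (72% of clearance) falls to 0.2× activity: 0.72 × 0.2 = 0.144.
Non-CYP routes (28%) are unchanged.
CL_new/CL_old = 0.144 + 0.28 = 0.424.
Css,avg = (dose rate)/CL, so holding Css fixed requires dose ∝ CL: 400 × 0.424 = 170 μg.

170 μg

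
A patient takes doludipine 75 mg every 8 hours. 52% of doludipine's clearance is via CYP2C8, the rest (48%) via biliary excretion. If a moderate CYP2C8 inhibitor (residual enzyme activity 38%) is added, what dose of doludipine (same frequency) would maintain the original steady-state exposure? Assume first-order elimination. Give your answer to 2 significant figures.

51 mg

The CYP2C8 pathway (52% of clearance) drops to 0.38× activity: 0.52 × 0.38 = 0.1976.
The remaining 48% of clearance is unaffected.
New clearance relative to baseline: 0.1976 + 0.48 = 0.6776.
Css,avg = (dose rate)/CL, so holding Css fixed requires dose ∝ CL: 75 × 0.6776 = 51 mg.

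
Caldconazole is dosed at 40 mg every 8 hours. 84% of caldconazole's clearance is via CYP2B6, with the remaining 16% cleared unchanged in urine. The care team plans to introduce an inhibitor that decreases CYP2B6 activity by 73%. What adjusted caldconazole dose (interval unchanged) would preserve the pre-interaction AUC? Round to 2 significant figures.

15 mg

The CYP2B6 pathway (84% of clearance) falls to 0.27× activity: 0.84 × 0.27 = 0.2268.
Non-CYP routes (16%) are unchanged.
Relative clearance = 0.2268 + 0.16 = 0.3868.
Css,avg = (dose rate)/CL, so holding Css fixed requires dose ∝ CL: 40 × 0.3868 = 15 mg.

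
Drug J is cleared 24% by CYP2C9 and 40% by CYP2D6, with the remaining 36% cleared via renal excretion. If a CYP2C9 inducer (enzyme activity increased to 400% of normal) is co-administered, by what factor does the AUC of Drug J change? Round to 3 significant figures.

CYP2C9: 0.24 × 4 = 0.96
CYP2D6: 0.4 (unchanged)
Other: 0.36 (unchanged)
New clearance relative to baseline: 0.96 + 0.4 + 0.36 = 1.72.
AUC is inversely proportional to clearance, so the fold-change is 1 / 1.72 = 0.581.

0.581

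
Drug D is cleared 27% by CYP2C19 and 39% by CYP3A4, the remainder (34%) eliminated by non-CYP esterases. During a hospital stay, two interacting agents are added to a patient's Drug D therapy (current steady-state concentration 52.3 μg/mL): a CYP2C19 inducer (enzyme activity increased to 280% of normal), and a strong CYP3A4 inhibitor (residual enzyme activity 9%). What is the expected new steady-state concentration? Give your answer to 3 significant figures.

46.2 μg/mL

CYP2C19: 0.27 × 2.8 = 0.756
CYP3A4: 0.39 × 0.09 = 0.0351
Other: 0.34 (unchanged)
New clearance relative to baseline: 0.756 + 0.0351 + 0.34 = 1.1311.
Steady-state concentration ∝ 1/CL: new value = 52.3 / 1.1311 = 46.2 μg/mL.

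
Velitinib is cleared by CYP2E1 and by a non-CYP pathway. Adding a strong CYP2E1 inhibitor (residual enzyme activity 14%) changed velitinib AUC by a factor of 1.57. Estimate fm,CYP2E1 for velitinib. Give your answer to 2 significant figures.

CL'/CL = 1 / 1.57 = 0.6369
0.14·fm + (1 − fm) = 0.6369
fm = (0.6369 − 1) / (0.14 − 1) = 0.42

0.42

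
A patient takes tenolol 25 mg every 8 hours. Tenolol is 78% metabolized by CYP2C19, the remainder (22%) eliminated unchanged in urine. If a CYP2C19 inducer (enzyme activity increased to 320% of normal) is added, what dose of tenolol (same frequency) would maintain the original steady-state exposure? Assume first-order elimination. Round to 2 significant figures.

The CYP2C19 pathway (78% of clearance) is boosted to 3.2× activity: 0.78 × 3.2 = 2.496.
Non-CYP routes (22%) are unchanged.
CL_new/CL_old = 2.496 + 0.22 = 2.716.
Css,avg = (dose rate)/CL, so holding Css fixed requires dose ∝ CL: 25 × 2.716 = 68 mg.

68 mg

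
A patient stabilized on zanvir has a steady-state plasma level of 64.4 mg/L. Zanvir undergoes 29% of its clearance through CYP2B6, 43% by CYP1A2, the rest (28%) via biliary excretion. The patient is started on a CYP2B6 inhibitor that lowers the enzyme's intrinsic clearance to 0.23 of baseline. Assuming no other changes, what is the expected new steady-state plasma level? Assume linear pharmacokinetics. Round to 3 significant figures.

The CYP2B6 pathway (29% of clearance) is reduced to 0.23× activity: 0.29 × 0.23 = 0.0667.
CYP1A2 (43%) and the residual 28% are unaffected.
CL_new/CL_old = 0.0667 + 0.43 + 0.28 = 0.7767.
With dosing unchanged, steady-state plasma level scales as 1/CL: 64.4 / 0.7767 = 82.9 mg/L.

82.9 mg/L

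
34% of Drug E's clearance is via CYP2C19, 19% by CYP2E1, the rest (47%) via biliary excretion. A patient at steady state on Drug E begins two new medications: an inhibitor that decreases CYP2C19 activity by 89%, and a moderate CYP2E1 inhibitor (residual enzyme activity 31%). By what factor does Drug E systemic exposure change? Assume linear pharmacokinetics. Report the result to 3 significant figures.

1.77

CYP2C19: 0.34 × 0.11 = 0.0374
CYP2E1: 0.19 × 0.31 = 0.0589
Other: 0.47 (unchanged)
CL_new/CL_old = 0.0374 + 0.0589 + 0.47 = 0.5663.
Net systemic exposure ratio = 1 / 0.5663 = 1.77.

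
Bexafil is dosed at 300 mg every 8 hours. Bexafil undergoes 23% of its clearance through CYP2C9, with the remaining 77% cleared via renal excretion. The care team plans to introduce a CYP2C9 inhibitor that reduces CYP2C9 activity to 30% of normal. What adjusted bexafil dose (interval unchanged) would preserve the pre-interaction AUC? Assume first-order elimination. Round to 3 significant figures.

The CYP2C9 pathway (23% of clearance) is reduced to 0.3× activity: 0.23 × 0.3 = 0.069.
Non-CYP routes (77%) are unchanged.
New clearance relative to baseline: 0.069 + 0.77 = 0.839.
To maintain the same steady-state level, dose must scale with clearance: new dose = 300 × 0.839 = 252 mg.

252 mg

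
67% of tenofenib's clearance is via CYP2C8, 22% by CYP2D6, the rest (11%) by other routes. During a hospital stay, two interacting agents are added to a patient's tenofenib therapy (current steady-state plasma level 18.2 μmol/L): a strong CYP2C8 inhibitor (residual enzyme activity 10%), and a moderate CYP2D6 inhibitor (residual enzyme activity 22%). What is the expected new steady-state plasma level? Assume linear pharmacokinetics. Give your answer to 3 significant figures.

The CYP2C8 pathway (67% of clearance) drops to 0.1× activity: 0.67 × 0.1 = 0.067.
The CYP2D6 pathway (22% of clearance) is reduced to 0.22× activity: 0.22 × 0.22 = 0.0484.
Non-CYP routes (11%) are unchanged.
Relative clearance = 0.067 + 0.0484 + 0.11 = 0.2254.
Steady-state plasma level ∝ 1/CL: new value = 18.2 / 0.2254 = 80.7 μmol/L.

80.7 μmol/L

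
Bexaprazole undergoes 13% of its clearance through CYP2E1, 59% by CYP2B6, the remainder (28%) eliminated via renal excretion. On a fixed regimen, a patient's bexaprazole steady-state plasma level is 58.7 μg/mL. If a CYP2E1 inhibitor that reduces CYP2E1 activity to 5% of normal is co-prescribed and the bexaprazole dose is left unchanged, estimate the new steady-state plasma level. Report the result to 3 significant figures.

67.0 μg/mL

The CYP2E1 pathway (13% of clearance) drops to 0.05× activity: 0.13 × 0.05 = 0.0065.
CYP2B6 (59%) and the residual 28% are unaffected.
CL_new/CL_old = 0.0065 + 0.59 + 0.28 = 0.8765.
New steady-state plasma level = baseline ÷ relative clearance = 58.7 / 0.8765 = 67.0 μg/mL.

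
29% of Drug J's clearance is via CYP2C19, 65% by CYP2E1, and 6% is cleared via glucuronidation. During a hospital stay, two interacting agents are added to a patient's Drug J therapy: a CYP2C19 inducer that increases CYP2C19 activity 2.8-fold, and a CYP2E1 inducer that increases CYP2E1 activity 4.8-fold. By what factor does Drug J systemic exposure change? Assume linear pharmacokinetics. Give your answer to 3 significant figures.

The CYP2C19 pathway (29% of clearance) is boosted to 2.8× activity: 0.29 × 2.8 = 0.812.
The CYP2E1 pathway (65% of clearance) is boosted to 4.8× activity: 0.65 × 4.8 = 3.12.
Non-CYP routes (6%) are unchanged.
Relative clearance = 0.812 + 3.12 + 0.06 = 3.992.
Systemic exposure ∝ 1/CL: fold-change = 1 / 3.992 = 0.251.

0.251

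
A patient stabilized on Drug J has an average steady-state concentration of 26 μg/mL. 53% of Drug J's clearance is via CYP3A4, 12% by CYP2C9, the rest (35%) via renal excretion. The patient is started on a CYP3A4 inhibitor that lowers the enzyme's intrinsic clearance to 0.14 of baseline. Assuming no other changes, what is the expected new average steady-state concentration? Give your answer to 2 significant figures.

48 μg/mL

CYP3A4: 0.53 × 0.14 = 0.0742
CYP2C9: 0.12 (unchanged)
Other: 0.35 (unchanged)
CL_new/CL_old = 0.0742 + 0.12 + 0.35 = 0.5442.
With dosing unchanged, average steady-state concentration scales as 1/CL: 26 / 0.5442 = 48 μg/mL.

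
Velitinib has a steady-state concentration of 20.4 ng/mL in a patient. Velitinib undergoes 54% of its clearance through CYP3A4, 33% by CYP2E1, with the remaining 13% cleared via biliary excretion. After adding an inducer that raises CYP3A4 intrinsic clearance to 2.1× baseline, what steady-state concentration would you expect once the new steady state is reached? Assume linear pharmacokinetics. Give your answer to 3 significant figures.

12.8 ng/mL

The CYP3A4 pathway (54% of clearance) rises to 2.1× activity: 0.54 × 2.1 = 1.134.
CYP2E1 (33%) and the residual 13% are unaffected.
New clearance relative to baseline: 1.134 + 0.33 + 0.13 = 1.594.
Steady-state concentration ∝ 1/CL, so new value = 20.4 / 1.594 = 12.8 ng/mL.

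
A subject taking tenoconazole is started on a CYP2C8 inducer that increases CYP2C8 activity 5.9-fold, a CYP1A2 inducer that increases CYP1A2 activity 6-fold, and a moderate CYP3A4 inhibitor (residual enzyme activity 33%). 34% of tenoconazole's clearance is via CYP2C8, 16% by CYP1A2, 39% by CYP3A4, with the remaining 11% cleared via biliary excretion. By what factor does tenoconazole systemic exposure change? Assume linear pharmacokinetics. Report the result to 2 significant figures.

The CYP2C8 pathway (34% of clearance) rises to 5.9× activity: 0.34 × 5.9 = 2.006.
The CYP1A2 pathway (16% of clearance) is boosted to 6× activity: 0.16 × 6 = 0.96.
The CYP3A4 pathway (39% of clearance) falls to 0.33× activity: 0.39 × 0.33 = 0.1287.
Non-CYP routes (11%) are unchanged.
CL_new/CL_old = 2.006 + 0.96 + 0.1287 + 0.11 = 3.2047.
Because systemic exposure varies inversely with clearance, the combined effect is 1 / 3.2047 = 0.31.

0.31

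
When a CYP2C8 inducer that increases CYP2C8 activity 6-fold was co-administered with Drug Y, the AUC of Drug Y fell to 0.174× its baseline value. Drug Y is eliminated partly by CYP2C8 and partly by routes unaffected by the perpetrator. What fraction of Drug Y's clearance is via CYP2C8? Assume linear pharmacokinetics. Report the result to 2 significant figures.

Let fm be the CYP2C8 fraction. New clearance relative to baseline = fm × 6 + (1 − fm).
AUC ratio = 1 / (new CL fraction), so new CL fraction = 1 / 0.174 = 5.747.
fm × 6 + 1 − fm = 5.747  ⇒  fm × (6 − 1) = 4.747  ⇒  fm = 0.95.

0.95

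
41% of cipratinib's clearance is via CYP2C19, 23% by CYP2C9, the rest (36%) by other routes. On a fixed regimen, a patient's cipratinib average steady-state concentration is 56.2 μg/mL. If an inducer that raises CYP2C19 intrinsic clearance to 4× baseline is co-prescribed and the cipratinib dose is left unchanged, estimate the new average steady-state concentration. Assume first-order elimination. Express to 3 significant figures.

25.2 μg/mL

The CYP2C19 pathway (41% of clearance) rises to 4× activity: 0.41 × 4 = 1.64.
CYP2C9 (23%) and the residual 36% are unaffected.
Relative clearance = 1.64 + 0.23 + 0.36 = 2.23.
Average steady-state concentration ∝ 1/CL, so new value = 56.2 / 2.23 = 25.2 μg/mL.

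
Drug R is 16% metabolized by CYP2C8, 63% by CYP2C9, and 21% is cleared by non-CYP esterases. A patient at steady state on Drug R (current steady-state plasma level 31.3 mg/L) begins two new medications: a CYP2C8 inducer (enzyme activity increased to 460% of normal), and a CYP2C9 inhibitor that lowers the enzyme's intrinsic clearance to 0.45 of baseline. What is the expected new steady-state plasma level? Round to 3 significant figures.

The CYP2C8 pathway (16% of clearance) rises to 4.6× activity: 0.16 × 4.6 = 0.736.
The CYP2C9 pathway (63% of clearance) drops to 0.45× activity: 0.63 × 0.45 = 0.2835.
Non-CYP routes (21%) are unchanged.
CL_new/CL_old = 0.736 + 0.2835 + 0.21 = 1.2295.
New steady-state plasma level = 31.3 / 1.2295 = 25.5 mg/L (concentration scales inversely with clearance).

25.5 mg/L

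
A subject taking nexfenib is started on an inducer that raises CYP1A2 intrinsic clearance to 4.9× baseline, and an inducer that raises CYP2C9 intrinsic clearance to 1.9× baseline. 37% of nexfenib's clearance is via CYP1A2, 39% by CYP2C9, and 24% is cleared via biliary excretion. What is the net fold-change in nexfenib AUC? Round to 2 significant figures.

CYP1A2: 0.37 × 4.9 = 1.813
CYP2C9: 0.39 × 1.9 = 0.741
Other: 0.24 (unchanged)
CL_new/CL_old = 1.813 + 0.741 + 0.24 = 2.794.
AUC ∝ 1/CL: fold-change = 1 / 2.794 = 0.36.

0.36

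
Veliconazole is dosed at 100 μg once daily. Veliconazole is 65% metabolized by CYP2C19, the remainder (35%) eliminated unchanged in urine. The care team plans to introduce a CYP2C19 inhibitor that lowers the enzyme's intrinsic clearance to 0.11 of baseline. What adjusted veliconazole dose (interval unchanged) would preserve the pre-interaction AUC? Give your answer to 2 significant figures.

CYP2C19: 0.65 × 0.11 = 0.0715
Other: 0.35 (unchanged)
Relative clearance = 0.0715 + 0.35 = 0.4215.
Exposure is unchanged when dose changes in proportion to clearance. New dose = 100 μg × 0.4215 = 42 μg.

42 μg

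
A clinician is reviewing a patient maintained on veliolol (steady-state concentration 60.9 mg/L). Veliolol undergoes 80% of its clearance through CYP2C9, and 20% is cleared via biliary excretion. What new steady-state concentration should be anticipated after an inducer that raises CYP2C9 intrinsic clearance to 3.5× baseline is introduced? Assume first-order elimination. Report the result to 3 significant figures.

CYP2C9: 0.8 × 3.5 = 2.8
Other: 0.2 (unchanged)
CL_new/CL_old = 2.8 + 0.2 = 3.
New steady-state concentration = baseline ÷ relative clearance = 60.9 / 3 = 20.3 mg/L.

20.3 mg/L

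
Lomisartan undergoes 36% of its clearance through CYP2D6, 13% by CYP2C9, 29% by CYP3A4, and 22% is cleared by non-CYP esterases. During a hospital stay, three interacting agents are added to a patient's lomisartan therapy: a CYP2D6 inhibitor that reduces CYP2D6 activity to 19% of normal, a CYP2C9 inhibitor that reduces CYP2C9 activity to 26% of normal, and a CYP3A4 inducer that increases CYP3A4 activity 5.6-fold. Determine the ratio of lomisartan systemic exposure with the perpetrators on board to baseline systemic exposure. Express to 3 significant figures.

0.514

CYP2D6: 0.36 × 0.19 = 0.0684
CYP2C9: 0.13 × 0.26 = 0.0338
CYP3A4: 0.29 × 5.6 = 1.624
Other: 0.22 (unchanged)
Relative clearance = 0.0684 + 0.0338 + 1.624 + 0.22 = 1.9462.
Because systemic exposure varies inversely with clearance, the combined effect is 1 / 1.9462 = 0.514.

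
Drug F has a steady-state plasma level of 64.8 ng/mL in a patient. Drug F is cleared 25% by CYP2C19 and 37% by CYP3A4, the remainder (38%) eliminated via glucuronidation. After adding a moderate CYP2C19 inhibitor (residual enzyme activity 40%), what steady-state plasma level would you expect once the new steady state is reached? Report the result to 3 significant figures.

76.2 ng/mL

The CYP2C19 pathway (25% of clearance) is reduced to 0.4× activity: 0.25 × 0.4 = 0.1.
CYP3A4 (37%) and the residual 38% are unaffected.
CL_new/CL_old = 0.1 + 0.37 + 0.38 = 0.85.
Steady-state plasma level ∝ 1/CL, so new value = 64.8 / 0.85 = 76.2 ng/mL.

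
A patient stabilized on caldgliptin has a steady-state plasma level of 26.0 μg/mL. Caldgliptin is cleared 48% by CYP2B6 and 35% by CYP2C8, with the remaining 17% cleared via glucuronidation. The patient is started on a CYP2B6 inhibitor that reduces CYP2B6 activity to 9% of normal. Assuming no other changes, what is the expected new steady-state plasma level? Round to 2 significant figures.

46 μg/mL

The CYP2B6 pathway (48% of clearance) falls to 0.09× activity: 0.48 × 0.09 = 0.0432.
CYP2C8 (35%) and the residual 17% are unaffected.
New clearance relative to baseline: 0.0432 + 0.35 + 0.17 = 0.5632.
With dosing unchanged, steady-state plasma level scales as 1/CL: 26.0 / 0.5632 = 46 μg/mL.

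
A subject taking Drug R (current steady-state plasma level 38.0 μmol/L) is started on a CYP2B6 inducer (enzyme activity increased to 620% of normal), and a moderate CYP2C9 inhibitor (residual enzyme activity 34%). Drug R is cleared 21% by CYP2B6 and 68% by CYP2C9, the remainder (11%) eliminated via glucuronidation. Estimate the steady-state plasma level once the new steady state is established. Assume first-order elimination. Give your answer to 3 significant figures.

The CYP2B6 pathway (21% of clearance) rises to 6.2× activity: 0.21 × 6.2 = 1.302.
The CYP2C9 pathway (68% of clearance) falls to 0.34× activity: 0.68 × 0.34 = 0.2312.
The remaining 11% of clearance is unaffected.
New clearance relative to baseline: 1.302 + 0.2312 + 0.11 = 1.6432.
Dividing the baseline by the relative clearance: 38.0 / 1.6432 = 23.1 μmol/L.

23.1 μmol/L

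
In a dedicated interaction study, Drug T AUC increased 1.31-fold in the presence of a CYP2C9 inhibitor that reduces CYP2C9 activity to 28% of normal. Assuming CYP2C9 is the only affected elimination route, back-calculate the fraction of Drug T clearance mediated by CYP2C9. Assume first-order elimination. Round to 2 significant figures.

Let x = fm,CYP2C9. Because AUC ∝ 1/CL, relative clearance fell to 1/1.31 = 0.7634.
Only the CYP2C9 route changed, so 0.7634 = x·0.28 + (1 − x), giving x = 0.33.

0.33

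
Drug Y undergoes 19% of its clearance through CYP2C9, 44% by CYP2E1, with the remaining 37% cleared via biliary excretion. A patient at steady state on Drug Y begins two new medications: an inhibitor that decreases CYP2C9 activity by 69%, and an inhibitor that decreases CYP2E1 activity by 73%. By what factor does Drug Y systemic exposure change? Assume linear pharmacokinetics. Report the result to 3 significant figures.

1.83

The CYP2C9 pathway (19% of clearance) falls to 0.31× activity: 0.19 × 0.31 = 0.0589.
The CYP2E1 pathway (44% of clearance) falls to 0.27× activity: 0.44 × 0.27 = 0.1188.
The remaining 37% of clearance is unaffected.
CL_new/CL_old = 0.0589 + 0.1188 + 0.37 = 0.5477.
Net systemic exposure ratio = 1 / 0.5477 = 1.83.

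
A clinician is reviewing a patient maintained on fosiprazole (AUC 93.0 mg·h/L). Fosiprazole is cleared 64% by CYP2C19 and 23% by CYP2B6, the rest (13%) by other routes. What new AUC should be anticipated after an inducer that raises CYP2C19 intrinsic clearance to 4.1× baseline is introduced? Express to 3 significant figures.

31.2 mg·h/L

The CYP2C19 pathway (64% of clearance) is boosted to 4.1× activity: 0.64 × 4.1 = 2.624.
CYP2B6 (23%) and the residual 13% are unaffected.
New clearance relative to baseline: 2.624 + 0.23 + 0.13 = 2.984.
AUC ∝ 1/CL, so new value = 93.0 / 2.984 = 31.2 mg·h/L.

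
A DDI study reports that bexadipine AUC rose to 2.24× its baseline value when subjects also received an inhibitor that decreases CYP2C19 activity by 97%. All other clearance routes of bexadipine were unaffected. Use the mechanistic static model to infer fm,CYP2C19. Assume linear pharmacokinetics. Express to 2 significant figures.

0.57

Let fm be the CYP2C19 fraction. New clearance relative to baseline = fm × 0.03 + (1 − fm).
AUC ratio = 1 / (new CL fraction), so new CL fraction = 1 / 2.24 = 0.4464.
fm × 0.03 + 1 − fm = 0.4464  ⇒  fm × (0.03 − 1) = −0.5536  ⇒  fm = 0.57.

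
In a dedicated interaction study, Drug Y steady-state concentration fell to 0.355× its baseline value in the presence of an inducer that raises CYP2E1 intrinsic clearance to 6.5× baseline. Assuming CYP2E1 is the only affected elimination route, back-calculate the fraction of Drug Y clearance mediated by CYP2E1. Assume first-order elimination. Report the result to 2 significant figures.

0.33

Let fm be the CYP2E1 fraction. New clearance relative to baseline = fm × 6.5 + (1 − fm).
Steady-state concentration ratio = 1 / (new CL fraction), so new CL fraction = 1 / 0.355 = 2.817.
fm × 6.5 + 1 − fm = 2.817  ⇒  fm × (6.5 − 1) = 1.817  ⇒  fm = 0.33.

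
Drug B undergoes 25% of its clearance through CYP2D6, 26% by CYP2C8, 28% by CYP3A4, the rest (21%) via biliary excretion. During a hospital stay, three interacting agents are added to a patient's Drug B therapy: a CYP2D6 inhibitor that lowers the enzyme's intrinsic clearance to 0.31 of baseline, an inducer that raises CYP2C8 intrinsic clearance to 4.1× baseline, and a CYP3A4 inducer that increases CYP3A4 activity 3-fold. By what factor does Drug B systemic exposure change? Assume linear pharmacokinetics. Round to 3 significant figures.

The CYP2D6 pathway (25% of clearance) drops to 0.31× activity: 0.25 × 0.31 = 0.0775.
The CYP2C8 pathway (26% of clearance) rises to 4.1× activity: 0.26 × 4.1 = 1.066.
The CYP3A4 pathway (28% of clearance) is boosted to 3× activity: 0.28 × 3 = 0.84.
The remaining 21% of clearance is unaffected.
Relative clearance = 0.0775 + 1.066 + 0.84 + 0.21 = 2.1935.
Net systemic exposure ratio = 1 / 2.1935 = 0.456.

0.456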